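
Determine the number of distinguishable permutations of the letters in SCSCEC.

60

The 6 letters of SCSCEC have repeats: C appearing 3 times and S appearing twice.
Dividing 6! = 720 by 3!·2! = 12 for the repeated letters gives 60.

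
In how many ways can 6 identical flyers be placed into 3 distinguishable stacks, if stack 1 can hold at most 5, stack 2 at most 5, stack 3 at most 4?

By stars and bars, unrestricted non-negative solutions to x_1+…+x_3 = 6 number C(6+2,2) = 28.
Subtract solutions that violate a single cap (substitute x_i' = x_i − (cap_i+1)): x_1 ≥ 6 gives C(2,2) = 1; x_2 ≥ 6 gives C(2,2) = 1; x_3 ≥ 5 gives C(3,2) = 3. Together 5.
No two caps can be exceeded simultaneously, so the pair terms are all 0.
By inclusion–exclusion the count is 28 − 5 + 0 = 23.

23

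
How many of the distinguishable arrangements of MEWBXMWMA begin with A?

With the first slot taken by A, it remains to arrange the other 8 letters (MEWBXMWM).
Those 8 letters have M appearing 3 times and W appearing twice, giving (8)!/(3!·2!) = 3360.

3360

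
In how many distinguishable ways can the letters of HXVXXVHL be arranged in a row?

1680

Letter multiplicities in HXVXXVHL: H×2, L×1, V×2, X×3.
The number of distinct arrangements is 8!/(3!·2!·2!) = 40320/24 = 1680.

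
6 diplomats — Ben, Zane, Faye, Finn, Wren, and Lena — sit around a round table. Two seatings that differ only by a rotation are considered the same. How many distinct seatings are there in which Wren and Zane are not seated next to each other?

72

Without the restriction there are (5)! = 120 seatings.
Seatings with Wren beside Zane: treat them as a block with 2 internal orders, giving 2 × (4)! = 48.
Subtracting, 120 − 48 = 72.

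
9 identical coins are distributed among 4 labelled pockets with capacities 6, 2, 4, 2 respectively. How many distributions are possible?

35

By stars and bars, unrestricted non-negative solutions to x_1+…+x_4 = 9 number C(9+3,3) = 220.
Subtract solutions that violate a single cap (substitute x_i' = x_i − (cap_i+1)): x_1 ≥ 7 gives C(5,3) = 10; x_2 ≥ 3 gives C(9,3) = 84; x_3 ≥ 5 gives C(7,3) = 35; x_4 ≥ 3 gives C(9,3) = 84. Together 213.
Add back pairs where two caps are both exceeded: 0 + 0 + 0 + 4 + 20 + 4 = 28.
By inclusion–exclusion the count is 220 − 213 + 28 = 35.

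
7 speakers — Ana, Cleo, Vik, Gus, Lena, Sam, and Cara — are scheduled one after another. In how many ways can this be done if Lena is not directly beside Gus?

There are 7! = 5040 arrangements in all. If Lena and Gus are adjacent, merging them into one block gives 2·(6)! = 1440 arrangements.
Complementary counting: 5040 − 1440 = 3600.

3600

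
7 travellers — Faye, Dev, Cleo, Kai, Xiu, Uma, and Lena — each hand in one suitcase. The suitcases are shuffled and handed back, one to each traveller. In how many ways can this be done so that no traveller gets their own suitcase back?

This is the derangement count D_7: permutations of 7 items with no fixed point.
By inclusion–exclusion this is Σ_{j=0}^{7} (−1)^j C(7,j)·(7−j)!.
Computing: 5040 − 5040 + 2520 − 840 + 210 − 42 + 7 − 1 = 1854.

1854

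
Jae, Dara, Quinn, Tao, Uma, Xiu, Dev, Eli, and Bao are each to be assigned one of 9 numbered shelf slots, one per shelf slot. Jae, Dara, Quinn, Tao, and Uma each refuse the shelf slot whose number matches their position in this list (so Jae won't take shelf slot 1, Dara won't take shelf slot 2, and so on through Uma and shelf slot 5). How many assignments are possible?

205056

Let Aᵢ (for 1 ≤ i ≤ 5) be the placements that put person i in their forbidden shelf slot. Any j of these fix j positions, leaving (9−j)! ways to fill the rest, and there are C(5,j) ways to pick which j.
By inclusion–exclusion, the number of valid placements is Σ_{j=0}^{5} (−1)^j C(5,j)·(9−j)!.
Computing: 362880 − 201600 + 50400 − 7200 + 600 − 24 = 205056.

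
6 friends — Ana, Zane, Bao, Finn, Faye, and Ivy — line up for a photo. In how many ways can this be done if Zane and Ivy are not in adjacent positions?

480

There are 6! = 720 arrangements in all. If Zane and Ivy are adjacent, merging them into one block gives 2·(5)! = 240 arrangements.
So 720 − 240 = 480 arrangements keep them apart.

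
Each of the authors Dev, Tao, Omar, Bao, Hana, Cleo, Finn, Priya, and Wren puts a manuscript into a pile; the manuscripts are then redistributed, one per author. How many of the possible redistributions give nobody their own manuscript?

Count assignments avoiding every fixed point. For any j of the 9 authors fixed to their own manuscript, the other 9−j can be arranged in (9−j)! ways.
By inclusion–exclusion this is Σ_{j=0}^{9} (−1)^j C(9,j)·(9−j)!.
Computing: 362880 − 362880 + 181440 − 60480 + 15120 − 3024 + 504 − 72 + 9 − 1 = 133496.

133496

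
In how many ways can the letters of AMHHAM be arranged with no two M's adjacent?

Total arrangements of AMHHAM: 6!/(2!·2!·2!) = 90.
Arrangements with the M's together: treat MM as one letter, giving (5)!/(2!·2!) = 30.
Subtracting, 90 − 30 = 60 arrangements keep the M's apart.

60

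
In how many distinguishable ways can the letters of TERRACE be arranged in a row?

The 7 letters of TERRACE have repeats: E appearing twice and R appearing twice.
So there are 7! / (2!·2!) = 1260 distinguishable arrangements.

1260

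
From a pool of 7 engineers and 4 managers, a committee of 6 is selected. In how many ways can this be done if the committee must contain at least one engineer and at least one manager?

455

With no constraint there are C(11,6) = 462 possible selections.
Subtract selections that omit an entire group: no engineers → C(4,6) = 0; no managers → C(7,6) = 7.
Both groups omitted at once is impossible, so 462 − 7 = 455.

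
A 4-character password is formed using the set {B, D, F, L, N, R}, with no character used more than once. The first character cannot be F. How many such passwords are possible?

300

The first character has 6−1 = 5 choices (anything except F).
The remaining 3 characters are filled from the other 5 symbols without repetition: 5 × 4 × 3 = 60.
Total: 5 × 60 = 300.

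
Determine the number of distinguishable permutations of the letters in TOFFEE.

180

Letter multiplicities in TOFFEE: E×2, F×2, O×1, T×1.
The number of distinct arrangements is 6!/(2!·2!) = 720/4 = 180.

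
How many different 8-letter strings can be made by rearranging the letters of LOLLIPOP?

Letter multiplicities in LOLLIPOP: I×1, L×3, O×2, P×2.
Dividing 8! = 40320 by 3!·2!·2! = 24 for the repeated letters gives 1680.

1680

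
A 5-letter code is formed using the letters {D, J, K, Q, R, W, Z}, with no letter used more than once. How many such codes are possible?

This is a permutation of 5 out of 7: P(7,5) = 7!/2!.
That product is 7 × 6 × 5 × 4 × 3 = 2520.

2520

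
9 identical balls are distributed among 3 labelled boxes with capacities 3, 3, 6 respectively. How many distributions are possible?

10

By stars and bars, unrestricted non-negative solutions to x_1+…+x_3 = 9 number C(9+2,2) = 55.
Subtract solutions that violate a single cap (substitute x_i' = x_i − (cap_i+1)): x_1 ≥ 4 gives C(7,2) = 21; x_2 ≥ 4 gives C(7,2) = 21; x_3 ≥ 7 gives C(4,2) = 6. Together 48.
Add back pairs where two caps are both exceeded: 3 + 0 + 0 = 3.
By inclusion–exclusion the count is 55 − 48 + 3 = 10.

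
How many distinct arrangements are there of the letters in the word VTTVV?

The 5 letters of VTTVV have repeats: T appearing twice and V appearing 3 times.
Dividing 5! = 120 by 3!·2! = 12 for the repeated letters gives 10.

10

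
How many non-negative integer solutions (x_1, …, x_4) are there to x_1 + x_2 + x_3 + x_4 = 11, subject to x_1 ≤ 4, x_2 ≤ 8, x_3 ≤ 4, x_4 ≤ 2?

65

Ignoring the caps, the number of non-negative solutions to x_1+…+x_4 = 11 is C(14,3) = 364.
Subtract solutions that violate a single cap (substitute x_i' = x_i − (cap_i+1)): x_1 ≥ 5 gives C(9,3) = 84; x_2 ≥ 9 gives C(5,3) = 10; x_3 ≥ 5 gives C(9,3) = 84; x_4 ≥ 3 gives C(11,3) = 165. Together 343.
Add back pairs where two caps are both exceeded: 0 + 4 + 20 + 0 + 0 + 20 = 44.
By inclusion–exclusion the count is 364 − 343 + 44 = 65.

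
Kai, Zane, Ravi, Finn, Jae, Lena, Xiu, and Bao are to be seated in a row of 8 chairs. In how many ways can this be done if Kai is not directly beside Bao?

30240

There are 8! = 40320 arrangements in all. If Kai and Bao are adjacent, merging them into one block gives 2·(7)! = 10080 arrangements.
So 40320 − 10080 = 30240 arrangements keep them apart.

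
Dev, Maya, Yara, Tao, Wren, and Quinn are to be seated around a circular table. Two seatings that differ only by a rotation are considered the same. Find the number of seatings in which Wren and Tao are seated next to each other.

48

Treat {Wren, Tao} as one unit (2 internal orders) and seat the resulting 5 units around the table: (4)! circular arrangements.
So 2 × (4)! = 2 × 24 = 48.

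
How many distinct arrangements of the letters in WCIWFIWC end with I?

420

With the last slot taken by I, it remains to arrange the other 7 letters (WCWFIWC).
Those 7 letters have C appearing twice and W appearing 3 times, giving (7)!/(3!·2!) = 420.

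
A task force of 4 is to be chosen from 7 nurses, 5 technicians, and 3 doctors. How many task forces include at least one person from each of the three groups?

630

Total 4-person selections from all 15: C(15,4) = 1365.
Selections missing a whole group: no nurses → C(8,4) = 70; no technicians → C(10,4) = 210; no doctors → C(12,4) = 495.
Add back selections omitting two groups (i.e. drawn from a single group): C(7,4) + C(5,4) + C(3,4) = 40.
By inclusion–exclusion: 1365 − 775 + 40 = 630.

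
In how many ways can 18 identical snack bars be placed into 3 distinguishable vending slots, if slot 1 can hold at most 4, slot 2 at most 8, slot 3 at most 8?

6

Ignoring the caps, the number of non-negative solutions to x_1+…+x_3 = 18 is C(20,2) = 190.
Subtract solutions that violate a single cap (substitute x_i' = x_i − (cap_i+1)): x_1 ≥ 5 gives C(15,2) = 105; x_2 ≥ 9 gives C(11,2) = 55; x_3 ≥ 9 gives C(11,2) = 55. Together 215.
Add back pairs where two caps are both exceeded: 15 + 15 + 1 = 31.
By inclusion–exclusion the count is 190 − 215 + 31 = 6.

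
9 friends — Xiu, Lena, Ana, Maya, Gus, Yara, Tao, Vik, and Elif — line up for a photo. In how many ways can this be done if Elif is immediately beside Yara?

Glue Elif and Yara into one block (2 internal orders), leaving 8 units to arrange in a row.
So the count is 2·(8)! = 80640.

80640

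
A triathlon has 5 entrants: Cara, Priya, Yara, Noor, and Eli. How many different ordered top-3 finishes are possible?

60

There are 5 choices for 1st place, 4 for 2nd, and 3 for 3rd.
That gives 5 × 4 × 3 = 60.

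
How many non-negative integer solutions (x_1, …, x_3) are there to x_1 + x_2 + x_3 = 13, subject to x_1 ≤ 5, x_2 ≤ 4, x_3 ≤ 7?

By stars and bars, unrestricted non-negative solutions to x_1+…+x_3 = 13 number C(13+2,2) = 105.
Subtract solutions that violate a single cap (substitute x_i' = x_i − (cap_i+1)): x_1 ≥ 6 gives C(9,2) = 36; x_2 ≥ 5 gives C(10,2) = 45; x_3 ≥ 8 gives C(7,2) = 21. Together 102.
Add back pairs where two caps are both exceeded: 6 + 0 + 1 = 7.
By inclusion–exclusion the count is 105 − 102 + 7 = 10.

10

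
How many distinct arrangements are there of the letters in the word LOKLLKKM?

LOKLLKKM has 8 letters with K appearing 3 times and L appearing 3 times.
The number of distinct arrangements is 8!/(3!·3!) = 40320/36 = 1120.

1120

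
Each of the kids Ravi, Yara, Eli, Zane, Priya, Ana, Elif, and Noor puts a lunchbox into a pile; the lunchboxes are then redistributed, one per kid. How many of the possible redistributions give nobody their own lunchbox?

Let Aᵢ be the assignments in which kid i gets their own lunchbox. We want the size of the complement of A₁∪…∪A_8.
By inclusion–exclusion this is Σ_{j=0}^{8} (−1)^j C(8,j)·(8−j)!.
Computing: 40320 − 40320 + 20160 − 6720 + 1680 − 336 + 56 − 8 + 1 = 14833.

14833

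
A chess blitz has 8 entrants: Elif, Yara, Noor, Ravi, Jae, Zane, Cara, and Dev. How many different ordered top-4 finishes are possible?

1680

This is an ordered selection of 4 from 8: P(8,4).
That gives 8 × 7 × 6 × 5 = 1680.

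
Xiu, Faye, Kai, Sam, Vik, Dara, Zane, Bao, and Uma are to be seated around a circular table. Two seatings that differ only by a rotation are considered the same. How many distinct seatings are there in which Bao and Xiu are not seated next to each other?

Without the restriction there are (8)! = 40320 seatings.
Those with Bao next to Xiu: fuse the pair into one unit and seat 8 units around a circle — 2·(7)! = 10080.
Subtracting, 40320 − 10080 = 30240.

30240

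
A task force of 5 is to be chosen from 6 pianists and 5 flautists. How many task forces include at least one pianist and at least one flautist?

With no constraint there are C(11,5) = 462 possible selections.
Selections missing a whole group: no pianists → C(5,5) = 1; no flautists → C(6,5) = 6.
Both groups omitted at once is impossible, so 462 − 7 = 455.

455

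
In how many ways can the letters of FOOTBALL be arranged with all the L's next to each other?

2520

Treat the 2 copies of L as a single block. The multiset to arrange is then {LL, A, B, F, O, O, T}, 7 items in all.
That gives (7)!/(2!) = 2520 arrangements.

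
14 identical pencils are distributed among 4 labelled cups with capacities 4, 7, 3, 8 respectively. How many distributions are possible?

By stars and bars, unrestricted non-negative solutions to x_1+…+x_4 = 14 number C(14+3,3) = 680.
Subtract solutions that violate a single cap (substitute x_i' = x_i − (cap_i+1)): x_1 ≥ 5 gives C(12,3) = 220; x_2 ≥ 8 gives C(9,3) = 84; x_3 ≥ 4 gives C(13,3) = 286; x_4 ≥ 9 gives C(8,3) = 56. Together 646.
Add back pairs where two caps are both exceeded: 4 + 56 + 1 + 10 + 0 + 4 = 75.
By inclusion–exclusion the count is 680 − 646 + 75 = 109.

109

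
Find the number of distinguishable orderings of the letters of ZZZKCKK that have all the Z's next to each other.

20

Treat the 3 copies of Z as a single block. The multiset to arrange is then {ZZZ, C, K, K, K}, 5 items in all.
That gives (5)!/(3!) = 20 arrangements.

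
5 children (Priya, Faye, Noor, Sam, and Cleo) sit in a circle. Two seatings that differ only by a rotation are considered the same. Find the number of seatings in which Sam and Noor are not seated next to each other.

Without the restriction there are (4)! = 24 seatings.
Seatings with Sam beside Noor: treat them as a block with 2 internal orders, giving 2 × (3)! = 12.
Subtracting, 24 − 12 = 12.

12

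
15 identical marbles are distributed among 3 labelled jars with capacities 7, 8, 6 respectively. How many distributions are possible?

By stars and bars, unrestricted non-negative solutions to x_1+…+x_3 = 15 number C(15+2,2) = 136.
Subtract solutions that violate a single cap (substitute x_i' = x_i − (cap_i+1)): x_1 ≥ 8 gives C(9,2) = 36; x_2 ≥ 9 gives C(8,2) = 28; x_3 ≥ 7 gives C(10,2) = 45. Together 109.
Add back pairs where two caps are both exceeded: 0 + 1 + 0 = 1.
By inclusion–exclusion the count is 136 − 109 + 1 = 28.

28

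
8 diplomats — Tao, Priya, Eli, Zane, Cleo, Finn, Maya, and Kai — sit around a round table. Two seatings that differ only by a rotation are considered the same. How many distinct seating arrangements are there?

Fix one person's seat to break rotational symmetry; the remaining 7 people can be arranged in (7)! = 5040 ways.

5040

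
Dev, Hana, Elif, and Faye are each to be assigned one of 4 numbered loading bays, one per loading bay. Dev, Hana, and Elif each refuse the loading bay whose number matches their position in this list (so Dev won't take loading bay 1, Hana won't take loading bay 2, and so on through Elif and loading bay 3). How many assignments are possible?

Let Aᵢ (for i ∈ {1, 2, 3}) be the placements that put person i in their forbidden loading bay. Any j of these fix j positions, leaving (4−j)! ways to fill the rest, and there are C(3,j) ways to pick which j.
By inclusion–exclusion, the number of valid placements is Σ_{j=0}^{3} (−1)^j C(3,j)·(4−j)!.
Computing: 24 − 18 + 6 − 1 = 11.

11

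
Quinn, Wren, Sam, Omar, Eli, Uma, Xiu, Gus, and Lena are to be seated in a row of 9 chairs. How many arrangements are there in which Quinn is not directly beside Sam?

282240

There are 9! = 362880 arrangements in all. If Quinn and Sam are adjacent, merging them into one block gives 2·(8)! = 80640 arrangements.
Complementary counting: 362880 − 80640 = 282240.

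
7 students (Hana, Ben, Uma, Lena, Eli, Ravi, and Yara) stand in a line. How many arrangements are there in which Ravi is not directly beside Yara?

Of the 7! = 5040 arrangements, those with Ravi and Yara adjacent number 2 × 6! = 1440 (treat the pair as a block with 2 internal orders).
So 5040 − 1440 = 3600 arrangements keep them apart.

3600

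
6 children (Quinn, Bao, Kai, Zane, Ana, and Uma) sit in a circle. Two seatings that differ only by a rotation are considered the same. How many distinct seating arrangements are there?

Around a circle, 6 distinct people have 6!/6 = (5)! = 120 rotationally distinct seatings.

120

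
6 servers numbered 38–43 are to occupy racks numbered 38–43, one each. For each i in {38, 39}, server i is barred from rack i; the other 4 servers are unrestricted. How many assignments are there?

504

Let Aᵢ (for i ∈ {38, 39}) be the placements that put server i in its forbidden rack. Any j of these fix j positions, leaving (6−j)! ways to fill the rest, and there are C(2,j) ways to pick which j.
By inclusion–exclusion, the number of valid placements is Σ_{j=0}^{2} (−1)^j C(2,j)·(6−j)!.
Computing: 720 − 240 + 24 = 504.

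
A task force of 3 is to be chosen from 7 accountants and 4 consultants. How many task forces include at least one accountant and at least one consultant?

126

With no constraint there are C(11,3) = 165 possible selections.
Selections missing a whole group: no accountants → C(4,3) = 4; no consultants → C(7,3) = 35.
Both groups omitted at once is impossible, so 165 − 39 = 126.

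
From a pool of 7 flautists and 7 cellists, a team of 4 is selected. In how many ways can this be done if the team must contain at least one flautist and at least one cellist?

931

Total 4-person selections from all 14: C(14,4) = 1001.
Subtract selections that omit an entire group: no flautists → C(7,4) = 35; no cellists → C(7,4) = 35.
Both groups omitted at once is impossible, so 1001 − 70 = 931.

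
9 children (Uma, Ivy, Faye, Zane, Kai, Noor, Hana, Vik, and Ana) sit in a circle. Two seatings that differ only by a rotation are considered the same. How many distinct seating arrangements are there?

40320

Seat Uma anywhere (absorbing the rotational symmetry), then permute the other 8: (8)! = 40320.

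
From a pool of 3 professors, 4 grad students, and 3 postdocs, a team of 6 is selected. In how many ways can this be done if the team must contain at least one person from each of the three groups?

195

Total 6-person selections from all 10: C(10,6) = 210.
Subtract selections that omit an entire group: no professors → C(7,6) = 7; no grad students → C(6,6) = 1; no postdocs → C(7,6) = 7.
Add back selections omitting two groups (i.e. drawn from a single group): C(3,6) + C(4,6) + C(3,6) = 0.
By inclusion–exclusion: 210 − 15 + 0 = 195.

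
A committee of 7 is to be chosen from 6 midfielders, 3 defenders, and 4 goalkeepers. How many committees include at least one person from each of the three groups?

Total 7-person selections from all 13: C(13,7) = 1716.
Selections missing a whole group: no midfielders → C(7,7) = 1; no defenders → C(10,7) = 120; no goalkeepers → C(9,7) = 36.
Add back selections omitting two groups (i.e. drawn from a single group): C(6,7) + C(3,7) + C(4,7) = 0.
By inclusion–exclusion: 1716 − 157 + 0 = 1559.

1559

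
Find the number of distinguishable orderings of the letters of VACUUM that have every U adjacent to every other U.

Treat the 2 copies of U as a single block. The multiset to arrange is then {UU, A, C, M, V}, 5 items in all.
All 5 items are distinct, so there are (5)! = 120 arrangements.

120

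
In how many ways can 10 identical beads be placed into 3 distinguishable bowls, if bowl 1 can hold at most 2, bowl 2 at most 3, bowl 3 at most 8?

9

Without the upper bounds there are C(12,2) = 66 ways to split 10 among 3 bowls.
Subtract solutions that violate a single cap (substitute x_i' = x_i − (cap_i+1)): x_1 ≥ 3 gives C(9,2) = 36; x_2 ≥ 4 gives C(8,2) = 28; x_3 ≥ 9 gives C(3,2) = 3. Together 67.
Add back pairs where two caps are both exceeded: 10 + 0 + 0 = 10.
By inclusion–exclusion the count is 66 − 67 + 10 = 9.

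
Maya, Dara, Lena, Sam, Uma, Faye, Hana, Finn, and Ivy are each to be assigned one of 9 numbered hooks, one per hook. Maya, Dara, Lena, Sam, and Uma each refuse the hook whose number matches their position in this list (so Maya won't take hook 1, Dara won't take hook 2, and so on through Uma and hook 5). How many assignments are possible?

205056

Let Aᵢ (for 1 ≤ i ≤ 5) be the placements that put person i in their forbidden hook. Any j of these fix j positions, leaving (9−j)! ways to fill the rest, and there are C(5,j) ways to pick which j.
By inclusion–exclusion, the number of valid placements is Σ_{j=0}^{5} (−1)^j C(5,j)·(9−j)!.
Computing: 362880 − 201600 + 50400 − 7200 + 600 − 24 = 205056.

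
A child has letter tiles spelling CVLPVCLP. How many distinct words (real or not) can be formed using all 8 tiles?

2520

CVLPVCLP has 8 letters with C appearing twice, L appearing twice, P appearing twice, and V appearing twice.
Dividing 8! = 40320 by 2!·2!·2!·2! = 16 for the repeated letters gives 2520.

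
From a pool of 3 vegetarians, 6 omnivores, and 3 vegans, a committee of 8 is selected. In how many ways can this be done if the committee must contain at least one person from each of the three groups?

477

With no constraint there are C(12,8) = 495 possible selections.
Selections missing a whole group: no vegetarians → C(9,8) = 9; no omnivores → C(6,8) = 0; no vegans → C(9,8) = 9.
Add back selections omitting two groups (i.e. drawn from a single group): C(3,8) + C(6,8) + C(3,8) = 0.
By inclusion–exclusion: 495 − 18 + 0 = 477.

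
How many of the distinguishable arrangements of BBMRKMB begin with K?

Fix K in the first position and arrange the remaining 6 letters.
Those 6 letters have B appearing 3 times and M appearing twice, giving (6)!/(3!·2!) = 60.

60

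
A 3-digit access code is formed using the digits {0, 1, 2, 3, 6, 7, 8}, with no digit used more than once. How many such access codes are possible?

210

With no repetition, fill the 3 digits in order: 7 choices, then 6, down to 5.
7 × 6 × 5 = 210.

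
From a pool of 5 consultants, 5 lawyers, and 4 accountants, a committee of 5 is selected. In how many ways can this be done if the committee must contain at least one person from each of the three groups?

Total 5-person selections from all 14: C(14,5) = 2002.
Selections missing a whole group: no consultants → C(9,5) = 126; no lawyers → C(9,5) = 126; no accountants → C(10,5) = 252.
Add back selections omitting two groups (i.e. drawn from a single group): C(5,5) + C(5,5) + C(4,5) = 2.
By inclusion–exclusion: 2002 − 504 + 2 = 1500.

1500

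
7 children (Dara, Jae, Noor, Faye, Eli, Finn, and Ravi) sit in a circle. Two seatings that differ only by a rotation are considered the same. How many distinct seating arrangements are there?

Around a circle, 7 distinct people have 7!/7 = (6)! = 720 rotationally distinct seatings.

720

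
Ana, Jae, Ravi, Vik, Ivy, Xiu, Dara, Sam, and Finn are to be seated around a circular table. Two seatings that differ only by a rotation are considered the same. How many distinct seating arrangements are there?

40320

Fix one person's seat to break rotational symmetry; the remaining 8 people can be arranged in (8)! = 40320 ways.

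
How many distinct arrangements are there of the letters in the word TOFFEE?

180

TOFFEE has 6 letters with E appearing twice and F appearing twice.
Dividing 6! = 720 by 2!·2! = 4 for the repeated letters gives 180.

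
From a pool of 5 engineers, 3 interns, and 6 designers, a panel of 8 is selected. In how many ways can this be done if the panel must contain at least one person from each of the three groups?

Unrestricted: C(14,8) = 3003 ways to pick any 8 of the 14.
Subtract selections that omit an entire group: no engineers → C(9,8) = 9; no interns → C(11,8) = 165; no designers → C(8,8) = 1.
Add back selections omitting two groups (i.e. drawn from a single group): C(5,8) + C(3,8) + C(6,8) = 0.
By inclusion–exclusion: 3003 − 175 + 0 = 2828.

2828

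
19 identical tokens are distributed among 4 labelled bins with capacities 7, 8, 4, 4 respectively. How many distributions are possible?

35

Without the upper bounds there are C(22,3) = 1540 ways to split 19 among 4 bins.
Subtract solutions that violate a single cap (substitute x_i' = x_i − (cap_i+1)): x_1 ≥ 8 gives C(14,3) = 364; x_2 ≥ 9 gives C(13,3) = 286; x_3 ≥ 5 gives C(17,3) = 680; x_4 ≥ 5 gives C(17,3) = 680. Together 2010.
Add back pairs where two caps are both exceeded: 10 + 84 + 84 + 56 + 56 + 220 = 510.
Subtract triples: 0 + 0 + 4 + 1 = 5.
By inclusion–exclusion the count is 1540 − 2010 + 510 − 5 = 35.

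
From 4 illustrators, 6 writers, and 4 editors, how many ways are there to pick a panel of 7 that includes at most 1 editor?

Split by how many editors are chosen (0 through 1).
Sum: C(4,0)·C(10,7) + C(4,1)·C(10,6) = 120 + 840 = 960.

960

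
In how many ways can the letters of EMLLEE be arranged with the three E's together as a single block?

12

Treat the 3 copies of E as a single block. The multiset to arrange is then {EEE, L, L, M}, 4 items in all.
That gives (4)!/(2!) = 12 arrangements.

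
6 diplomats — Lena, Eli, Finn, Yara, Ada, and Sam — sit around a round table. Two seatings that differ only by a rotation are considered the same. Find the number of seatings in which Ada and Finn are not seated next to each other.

All circular seatings of 6 people number (5)! = 120.
Seatings with Ada beside Finn: treat them as a block with 2 internal orders, giving 2 × (4)! = 48.
Subtracting, 120 − 48 = 72.

72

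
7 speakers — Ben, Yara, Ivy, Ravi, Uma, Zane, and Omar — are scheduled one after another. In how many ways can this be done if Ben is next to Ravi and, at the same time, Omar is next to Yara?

Treat {Ben,Ravi} as one block (2 orders) and {Omar,Yara} as another (2 orders).
That leaves 5 units to arrange: 2 × 2 × 5! = 4 × 120 = 480.

480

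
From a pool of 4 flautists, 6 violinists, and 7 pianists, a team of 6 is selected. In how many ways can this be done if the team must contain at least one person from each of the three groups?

9996

Unrestricted: C(17,6) = 12376 ways to pick any 6 of the 17.
Subtract selections that omit an entire group: no flautists → C(13,6) = 1716; no violinists → C(11,6) = 462; no pianists → C(10,6) = 210.
Add back selections omitting two groups (i.e. drawn from a single group): C(4,6) + C(6,6) + C(7,6) = 8.
By inclusion–exclusion: 12376 − 2388 + 8 = 9996.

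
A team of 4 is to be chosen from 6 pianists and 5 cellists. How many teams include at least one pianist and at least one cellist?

310

Unrestricted: C(11,4) = 330 ways to pick any 4 of the 11.
Subtract selections that omit an entire group: no pianists → C(5,4) = 5; no cellists → C(6,4) = 15.
Both groups omitted at once is impossible, so 330 − 20 = 310.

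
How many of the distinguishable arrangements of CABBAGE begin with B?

With the first slot taken by B, it remains to arrange the other 6 letters (CABAGE).
Those 6 letters have A appearing twice, giving (6)!/(2!) = 360.

360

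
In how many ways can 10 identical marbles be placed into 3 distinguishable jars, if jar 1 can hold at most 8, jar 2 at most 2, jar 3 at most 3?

By stars and bars, unrestricted non-negative solutions to x_1+…+x_3 = 10 number C(10+2,2) = 66.
Subtract solutions that violate a single cap (substitute x_i' = x_i − (cap_i+1)): x_1 ≥ 9 gives C(3,2) = 3; x_2 ≥ 3 gives C(9,2) = 36; x_3 ≥ 4 gives C(8,2) = 28. Together 67.
Add back pairs where two caps are both exceeded: 0 + 0 + 10 = 10.
By inclusion–exclusion the count is 66 − 67 + 10 = 9.

9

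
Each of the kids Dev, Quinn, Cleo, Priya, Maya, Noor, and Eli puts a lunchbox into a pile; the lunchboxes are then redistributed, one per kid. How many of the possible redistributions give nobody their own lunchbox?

This is the derangement count D_7: permutations of 7 items with no fixed point.
By inclusion–exclusion this is Σ_{j=0}^{7} (−1)^j C(7,j)·(7−j)!.
Computing: 5040 − 5040 + 2520 − 840 + 210 − 42 + 7 − 1 = 1854.

1854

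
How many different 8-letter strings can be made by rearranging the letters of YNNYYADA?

YNNYYADA has 8 letters with A appearing twice, N appearing twice, and Y appearing 3 times.
The number of distinct arrangements is 8!/(3!·2!·2!) = 40320/24 = 1680.

1680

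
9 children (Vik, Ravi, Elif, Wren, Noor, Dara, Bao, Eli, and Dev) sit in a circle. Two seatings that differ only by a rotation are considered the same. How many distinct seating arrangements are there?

Fix one person's seat to break rotational symmetry; the remaining 8 people can be arranged in (8)! = 40320 ways.

40320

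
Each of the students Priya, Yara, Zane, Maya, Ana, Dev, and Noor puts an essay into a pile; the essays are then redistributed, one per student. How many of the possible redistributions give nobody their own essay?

1854

Count assignments avoiding every fixed point. For any j of the 7 students fixed to their own essay, the other 7−j can be arranged in (7−j)! ways.
By inclusion–exclusion this is Σ_{j=0}^{7} (−1)^j C(7,j)·(7−j)!.
Computing: 5040 − 5040 + 2520 − 840 + 210 − 42 + 7 − 1 = 1854.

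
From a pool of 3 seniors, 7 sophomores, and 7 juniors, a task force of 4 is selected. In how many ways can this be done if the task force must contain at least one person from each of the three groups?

Unrestricted: C(17,4) = 2380 ways to pick any 4 of the 17.
Subtract selections that omit an entire group: no seniors → C(14,4) = 1001; no sophomores → C(10,4) = 210; no juniors → C(10,4) = 210.
Add back selections omitting two groups (i.e. drawn from a single group): C(3,4) + C(7,4) + C(7,4) = 70.
By inclusion–exclusion: 2380 − 1421 + 70 = 1029.

1029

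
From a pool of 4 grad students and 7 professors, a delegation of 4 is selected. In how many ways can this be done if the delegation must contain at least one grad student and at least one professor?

With no constraint there are C(11,4) = 330 possible selections.
Selections missing a whole group: no grad students → C(7,4) = 35; no professors → C(4,4) = 1.
Both groups omitted at once is impossible, so 330 − 36 = 294.

294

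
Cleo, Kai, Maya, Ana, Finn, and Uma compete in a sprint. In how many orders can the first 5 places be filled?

There are 6 choices for 1st place, 5 for 2nd, and so on down to 2 for position 5.
That gives 6 × 5 × 4 × 3 × 2 = 720.

720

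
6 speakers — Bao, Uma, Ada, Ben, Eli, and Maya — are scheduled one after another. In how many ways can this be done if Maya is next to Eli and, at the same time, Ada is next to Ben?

Treat {Maya,Eli} as one block (2 orders) and {Ada,Ben} as another (2 orders).
That leaves 4 units to arrange: 2 × 2 × 4! = 4 × 24 = 96.

96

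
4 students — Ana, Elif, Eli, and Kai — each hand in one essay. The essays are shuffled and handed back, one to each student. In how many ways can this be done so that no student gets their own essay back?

9

Let Aᵢ be the assignments in which student i gets their own essay. We want the size of the complement of A₁∪…∪A_4.
By inclusion–exclusion this is Σ_{j=0}^{4} (−1)^j C(4,j)·(4−j)!.
Computing: 24 − 24 + 12 − 4 + 1 = 9.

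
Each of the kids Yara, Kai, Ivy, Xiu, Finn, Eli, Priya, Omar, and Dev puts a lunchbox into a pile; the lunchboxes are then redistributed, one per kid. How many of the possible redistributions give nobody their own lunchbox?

Count assignments avoiding every fixed point. For any j of the 9 kids fixed to their own lunchbox, the other 9−j can be arranged in (9−j)! ways.
By inclusion–exclusion this is Σ_{j=0}^{9} (−1)^j C(9,j)·(9−j)!.
Computing: 362880 − 362880 + 181440 − 60480 + 15120 − 3024 + 504 − 72 + 9 − 1 = 133496.

133496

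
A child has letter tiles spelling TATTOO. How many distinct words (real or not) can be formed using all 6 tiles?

TATTOO has 6 letters with O appearing twice and T appearing 3 times.
Dividing 6! = 720 by 3!·2! = 12 for the repeated letters gives 60.

60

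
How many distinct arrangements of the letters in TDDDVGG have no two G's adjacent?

Total arrangements of TDDDVGG: 7!/(3!·2!) = 420.
Arrangements with the G's together: treat GG as one letter, giving (6)!/(3!) = 120.
Subtracting, 420 − 120 = 300 arrangements keep the G's apart.

300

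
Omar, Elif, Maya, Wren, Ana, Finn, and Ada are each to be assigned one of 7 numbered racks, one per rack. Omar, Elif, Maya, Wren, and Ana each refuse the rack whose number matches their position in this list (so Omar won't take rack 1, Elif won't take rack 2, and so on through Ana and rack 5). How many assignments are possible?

Let Aᵢ (for 1 ≤ i ≤ 5) be the placements that put person i in their forbidden rack. Any j of these fix j positions, leaving (7−j)! ways to fill the rest, and there are C(5,j) ways to pick which j.
By inclusion–exclusion, the number of valid placements is Σ_{j=0}^{5} (−1)^j C(5,j)·(7−j)!.
Computing: 5040 − 3600 + 1200 − 240 + 30 − 2 = 2428.

2428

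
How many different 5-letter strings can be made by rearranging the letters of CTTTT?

5

Letter multiplicities in CTTTT: C×1, T×4.
The number of distinct arrangements is 5!/(4!) = 120/24 = 5.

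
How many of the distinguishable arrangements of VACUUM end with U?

120

With the last slot taken by U, it remains to arrange the other 5 letters (VACUM).
Those 5 letters are all distinct, giving (5)! = 120.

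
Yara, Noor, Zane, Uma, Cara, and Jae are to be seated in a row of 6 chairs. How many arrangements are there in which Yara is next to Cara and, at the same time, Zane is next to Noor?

96

Treat {Yara,Cara} as one block (2 orders) and {Zane,Noor} as another (2 orders).
That leaves 4 units to arrange: 2 × 2 × 4! = 4 × 24 = 96.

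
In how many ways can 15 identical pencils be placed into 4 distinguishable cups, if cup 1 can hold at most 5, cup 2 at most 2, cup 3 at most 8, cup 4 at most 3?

19

Without the upper bounds there are C(18,3) = 816 ways to split 15 among 4 cups.
Subtract solutions that violate a single cap (substitute x_i' = x_i − (cap_i+1)): x_1 ≥ 6 gives C(12,3) = 220; x_2 ≥ 3 gives C(15,3) = 455; x_3 ≥ 9 gives C(9,3) = 84; x_4 ≥ 4 gives C(14,3) = 364. Together 1123.
Add back pairs where two caps are both exceeded: 84 + 1 + 56 + 20 + 165 + 10 = 336.
Subtract triples: 0 + 10 + 0 + 0 = 10.
By inclusion–exclusion the count is 816 − 1123 + 336 − 10 = 19.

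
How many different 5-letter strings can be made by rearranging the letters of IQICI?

IQICI has 5 letters with I appearing 3 times.
The number of distinct arrangements is 5!/(3!) = 120/6 = 20.

20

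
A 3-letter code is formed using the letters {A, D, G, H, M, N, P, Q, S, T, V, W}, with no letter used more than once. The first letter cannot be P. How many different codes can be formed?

The first letter has 12−1 = 11 choices (anything except P).
The remaining 2 letters are filled from the other 11 symbols without repetition: 11 × 10 = 110.
Total: 11 × 110 = 1210.

1210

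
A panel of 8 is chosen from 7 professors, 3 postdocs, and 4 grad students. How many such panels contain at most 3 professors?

889

Split by how many professors are chosen (0 through 3).
Sum: C(7,0)·C(7,8) + C(7,1)·C(7,7) + C(7,2)·C(7,6) + C(7,3)·C(7,5) = 0 + 7 + 147 + 735 = 889.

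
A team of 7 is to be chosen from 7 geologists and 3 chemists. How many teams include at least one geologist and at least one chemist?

With no constraint there are C(10,7) = 120 possible selections.
Selections missing a whole group: no geologists → C(3,7) = 0; no chemists → C(7,7) = 1.
Both groups omitted at once is impossible, so 120 − 1 = 119.

119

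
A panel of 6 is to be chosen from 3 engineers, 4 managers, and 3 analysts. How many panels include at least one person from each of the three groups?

Unrestricted: C(10,6) = 210 ways to pick any 6 of the 10.
Selections missing a whole group: no engineers → C(7,6) = 7; no managers → C(6,6) = 1; no analysts → C(7,6) = 7.
Add back selections omitting two groups (i.e. drawn from a single group): C(3,6) + C(4,6) + C(3,6) = 0.
By inclusion–exclusion: 210 − 15 + 0 = 195.

195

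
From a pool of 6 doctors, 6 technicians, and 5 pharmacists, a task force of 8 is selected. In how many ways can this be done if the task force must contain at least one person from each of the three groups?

With no constraint there are C(17,8) = 24310 possible selections.
Subtract selections that omit an entire group: no doctors → C(11,8) = 165; no technicians → C(11,8) = 165; no pharmacists → C(12,8) = 495.
Add back selections omitting two groups (i.e. drawn from a single group): C(6,8) + C(6,8) + C(5,8) = 0.
By inclusion–exclusion: 24310 − 825 + 0 = 23485.

23485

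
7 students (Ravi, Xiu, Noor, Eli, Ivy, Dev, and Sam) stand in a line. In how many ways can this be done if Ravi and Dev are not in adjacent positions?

There are 7! = 5040 arrangements in all. If Ravi and Dev are adjacent, merging them into one block gives 2·(6)! = 1440 arrangements.
So 5040 − 1440 = 3600 arrangements keep them apart.

3600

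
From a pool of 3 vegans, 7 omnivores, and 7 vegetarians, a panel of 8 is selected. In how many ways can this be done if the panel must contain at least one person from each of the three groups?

21217

Unrestricted: C(17,8) = 24310 ways to pick any 8 of the 17.
Subtract selections that omit an entire group: no vegans → C(14,8) = 3003; no omnivores → C(10,8) = 45; no vegetarians → C(10,8) = 45.
Add back selections omitting two groups (i.e. drawn from a single group): C(3,8) + C(7,8) + C(7,8) = 0.
By inclusion–exclusion: 24310 − 3093 + 0 = 21217.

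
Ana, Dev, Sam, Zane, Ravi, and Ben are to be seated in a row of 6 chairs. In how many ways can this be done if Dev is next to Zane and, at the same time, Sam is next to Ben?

Treat {Dev,Zane} as one block (2 orders) and {Sam,Ben} as another (2 orders).
That leaves 4 units to arrange: 2 × 2 × 4! = 4 × 24 = 96.

96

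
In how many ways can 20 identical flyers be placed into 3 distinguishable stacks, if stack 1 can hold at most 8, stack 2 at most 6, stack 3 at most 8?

Ignoring the caps, the number of non-negative solutions to x_1+…+x_3 = 20 is C(22,2) = 231.
Subtract solutions that violate a single cap (substitute x_i' = x_i − (cap_i+1)): x_1 ≥ 9 gives C(13,2) = 78; x_2 ≥ 7 gives C(15,2) = 105; x_3 ≥ 9 gives C(13,2) = 78. Together 261.
Add back pairs where two caps are both exceeded: 15 + 6 + 15 = 36.
By inclusion–exclusion the count is 231 − 261 + 36 = 6.

6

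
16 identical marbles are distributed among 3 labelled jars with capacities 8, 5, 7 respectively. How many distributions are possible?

15

By stars and bars, unrestricted non-negative solutions to x_1+…+x_3 = 16 number C(16+2,2) = 153.
Subtract solutions that violate a single cap (substitute x_i' = x_i − (cap_i+1)): x_1 ≥ 9 gives C(9,2) = 36; x_2 ≥ 6 gives C(12,2) = 66; x_3 ≥ 8 gives C(10,2) = 45. Together 147.
Add back pairs where two caps are both exceeded: 3 + 0 + 6 = 9.
By inclusion–exclusion the count is 153 − 147 + 9 = 15.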